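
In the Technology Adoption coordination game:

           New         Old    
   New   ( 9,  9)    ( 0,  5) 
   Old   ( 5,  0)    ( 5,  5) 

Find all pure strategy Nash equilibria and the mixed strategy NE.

Pure NE: (New, New) and (Old, Old); Mixed NE: p = 0.5556, q = 0.5556

Work:
Check pure NE:
(New, New): (9, 9) - no unilateral deviation beneficial
(Old, Old): (5, 5) - no unilateral deviation beneficial
Mixed NE: P1 plays New with p = 0.5556, P2 plays New with q = 0.5556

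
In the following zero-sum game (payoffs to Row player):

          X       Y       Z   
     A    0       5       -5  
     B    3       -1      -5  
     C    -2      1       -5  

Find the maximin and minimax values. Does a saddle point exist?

Maximin = -5, Minimax = -5, Saddle: True

Work:
Row minimums: [-5, -5, -5] → maximin = -5
Column maximums: [3, 5, -5] → minimax = -5
Saddle point exists! Game value = -5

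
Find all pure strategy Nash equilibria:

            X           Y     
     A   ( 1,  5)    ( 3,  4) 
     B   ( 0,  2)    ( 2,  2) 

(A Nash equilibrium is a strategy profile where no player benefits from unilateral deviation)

Nash equilibrium: (A, X)

Work:
Best responses:
  P1 vs X: payoffs [1, 0] → best response A (payoff 1)
  P1 vs Y: payoffs [3, 2] → best response A (payoff 3)
  P2 vs A: payoffs [5, 4] → best response X (payoff 5)
  P2 vs B: payoffs [2, 2] → best response X/Y (payoff 2)
Mutual best responses: (A,X) → Nash equilibria.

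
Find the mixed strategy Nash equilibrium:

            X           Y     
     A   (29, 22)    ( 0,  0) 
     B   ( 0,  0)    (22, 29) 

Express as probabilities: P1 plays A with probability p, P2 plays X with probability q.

p = 0.5686, q = 0.4314

Work:
Find probabilities that make opponent indifferent:
P2 chooses q to make P1 indifferent between A and B
P1 chooses p to make P2 indifferent between X and Y
Mixed NE: P1 plays (A: 0.5686, B: 0.4314), P2 plays (X: 0.4314, Y: 0.5686)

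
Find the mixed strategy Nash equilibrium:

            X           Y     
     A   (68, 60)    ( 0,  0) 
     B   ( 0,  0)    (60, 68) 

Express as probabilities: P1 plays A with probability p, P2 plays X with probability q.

p = 0.5312, q = 0.4688

Work:
Find probabilities that make opponent indifferent:
P2 chooses q to make P1 indifferent between A and B
P1 chooses p to make P2 indifferent between X and Y
Mixed NE: P1 plays (A: 0.5312, B: 0.4688), P2 plays (X: 0.4688, Y: 0.5312)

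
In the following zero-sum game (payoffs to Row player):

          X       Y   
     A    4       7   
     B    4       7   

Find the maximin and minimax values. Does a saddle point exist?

Maximin = 4, Minimax = 4, Saddle: True

Work:
Row minimums: [4, 4] → maximin = 4
Column maximums: [4, 7] → minimax = 4
Saddle point exists! Game value = 4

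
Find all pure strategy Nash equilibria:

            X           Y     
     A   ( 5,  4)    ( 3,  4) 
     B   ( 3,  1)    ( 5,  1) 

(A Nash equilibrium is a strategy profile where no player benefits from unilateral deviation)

Nash equilibrium: (A, X), (B, Y)

Work:
Best responses:
  P1 vs X: payoffs [5, 3] → best response A (payoff 5)
  P1 vs Y: payoffs [3, 5] → best response B (payoff 5)
  P2 vs A: payoffs [4, 4] → best response X/Y (payoff 4)
  P2 vs B: payoffs [1, 1] → best response X/Y (payoff 1)
Mutual best responses: (A,X), (B,Y) → Nash equilibria.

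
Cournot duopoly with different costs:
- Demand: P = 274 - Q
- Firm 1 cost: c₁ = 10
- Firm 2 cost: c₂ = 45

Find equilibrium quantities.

q₁* = 99.67, q₂* = 64.67

Work:
Reaction: q₁ = (274 - 10 - q₂)/2
Reaction: q₂ = (274 - 45 - q₁)/2
Solve simultaneously:
q₁* = (274 - 2×10 + 45)/3 = 99.67
q₂* = (274 - 2×45 + 10)/3 = 64.67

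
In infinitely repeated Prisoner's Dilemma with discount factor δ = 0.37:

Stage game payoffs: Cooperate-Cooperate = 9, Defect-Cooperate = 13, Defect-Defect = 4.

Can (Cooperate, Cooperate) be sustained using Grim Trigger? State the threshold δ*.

δ* = 0.4444; since δ = 0.37 < 0.4444, cooperation cannot be sustained

Work:
For Grim Trigger:
Cooperate forever: 9/(1-δ)
Defect then punished: 13 + 4·δ/(1-δ)
Need: 9/(1-δ) ≥ 13 + 4·δ/(1-δ)
Solving: δ ≥ (T-R)/(T-P) = (13-9)/(13-4) = 0.4444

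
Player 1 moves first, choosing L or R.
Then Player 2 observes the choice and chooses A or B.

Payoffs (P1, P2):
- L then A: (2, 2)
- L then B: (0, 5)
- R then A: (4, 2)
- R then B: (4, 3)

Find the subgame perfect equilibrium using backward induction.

P1 plays R, P2 plays B after L and B after R; Payoff (4, 3)

Work:
Backward induction:
After L: P2 chooses B → P1 gets 0
After R: P2 chooses B → P1 gets 4
P1 chooses R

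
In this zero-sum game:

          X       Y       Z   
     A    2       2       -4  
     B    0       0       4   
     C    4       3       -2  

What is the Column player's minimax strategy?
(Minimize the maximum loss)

Column should play Y, value = 3

Work:
Column player minimizes Row's maximum payoff:
Column X: max payoff to Row = 4
Column Y: max payoff to Row = 3
Column Z: max payoff to Row = 4
Minimum is 3, achieved by column Y.
Minimax strategy: Y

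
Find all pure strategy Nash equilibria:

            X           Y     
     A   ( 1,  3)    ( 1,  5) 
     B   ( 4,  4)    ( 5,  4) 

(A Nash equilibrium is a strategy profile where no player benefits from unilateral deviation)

Nash equilibrium: (B, X), (B, Y)

Work:
Best responses:
  P1 vs X: payoffs [1, 4] → best response B (payoff 4)
  P1 vs Y: payoffs [1, 5] → best response B (payoff 5)
  P2 vs A: payoffs [3, 5] → best response Y (payoff 5)
  P2 vs B: payoffs [4, 4] → best response X/Y (payoff 4)
Mutual best responses: (B,X), (B,Y) → Nash equilibria.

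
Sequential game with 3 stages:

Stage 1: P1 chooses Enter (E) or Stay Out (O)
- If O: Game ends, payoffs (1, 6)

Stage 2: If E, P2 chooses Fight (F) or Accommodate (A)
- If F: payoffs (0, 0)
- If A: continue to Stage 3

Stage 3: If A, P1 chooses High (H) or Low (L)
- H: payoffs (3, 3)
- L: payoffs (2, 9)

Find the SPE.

SPE: (E, A, H); Outcome (3, 3)

Work:
Stage 3: P1 chooses H (3 vs 2)
Stage 2: P2: F->0, A->3 (anticipating H). Choose A
Stage 1: P1: O->1, E->3 (anticipating A, H). Choose E
SPE path: E -> A -> H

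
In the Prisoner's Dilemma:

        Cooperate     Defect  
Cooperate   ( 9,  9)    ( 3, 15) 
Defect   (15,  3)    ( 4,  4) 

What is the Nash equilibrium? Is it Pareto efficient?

(Defect, Defect) is NE; not Pareto efficient

Work:
Defect dominates Cooperate for both players:
If P2 cooperates: Defect (15) > Cooperate (9)
If P2 defects: Defect (4) > Cooperate (3)
NE: (Defect, Defect) with payoff (4, 4)
But (Cooperate, Cooperate) = (9, 9) Pareto dominates (4, 4)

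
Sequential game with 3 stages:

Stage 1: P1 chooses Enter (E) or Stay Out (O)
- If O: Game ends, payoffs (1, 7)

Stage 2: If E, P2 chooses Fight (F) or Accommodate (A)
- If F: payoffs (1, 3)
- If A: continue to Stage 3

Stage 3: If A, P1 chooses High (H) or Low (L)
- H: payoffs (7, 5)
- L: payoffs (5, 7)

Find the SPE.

SPE: (E, A, H); Outcome (7, 5)

Work:
Stage 3: P1 chooses H (7 vs 5)
Stage 2: P2: F->3, A->5 (anticipating H). Choose A
Stage 1: P1: O->1, E->7 (anticipating A, H). Choose E
SPE path: E -> A -> H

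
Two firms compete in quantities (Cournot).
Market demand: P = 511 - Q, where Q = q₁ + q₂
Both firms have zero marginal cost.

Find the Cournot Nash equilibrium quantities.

q₁* = q₂* = 170.33; P* = 170.33

Work:
Profit: π_i = P·q_i = (a - q_i - q_j)·q_i
FOC: ∂π_i/∂q_i = a - 2q_i - q_j = 0
Reaction function: q_i = (511 - q_j)/2
Symmetry: q* = 511/3 = 170.33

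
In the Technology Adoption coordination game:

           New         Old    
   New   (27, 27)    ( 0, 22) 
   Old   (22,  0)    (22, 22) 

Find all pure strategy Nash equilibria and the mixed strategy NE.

Pure NE: (New, New) and (Old, Old); Mixed NE: p = 0.8148, q = 0.8148

Work:
Check pure NE:
(New, New): (27, 27) - no unilateral deviation beneficial
(Old, Old): (22, 22) - no unilateral deviation beneficial
Mixed NE: P1 plays New with p = 0.8148, P2 plays New with q = 0.8148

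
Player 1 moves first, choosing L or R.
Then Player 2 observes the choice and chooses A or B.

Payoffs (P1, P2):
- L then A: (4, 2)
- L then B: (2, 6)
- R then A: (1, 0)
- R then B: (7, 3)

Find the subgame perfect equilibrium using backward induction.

P1 plays R, P2 plays B after L and B after R; Payoff (7, 3)

Work:
Backward induction:
After L: P2 chooses B → P1 gets 2
After R: P2 chooses B → P1 gets 7
P1 chooses R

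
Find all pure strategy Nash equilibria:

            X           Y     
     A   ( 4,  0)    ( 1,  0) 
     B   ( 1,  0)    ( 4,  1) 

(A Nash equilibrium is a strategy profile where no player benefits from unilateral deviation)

Nash equilibrium: (A, X), (B, Y)

Work:
Best responses:
  P1 vs X: payoffs [4, 1] → best response A (payoff 4)
  P1 vs Y: payoffs [1, 4] → best response B (payoff 4)
  P2 vs A: payoffs [0, 0] → best response X/Y (payoff 0)
  P2 vs B: payoffs [0, 1] → best response Y (payoff 1)
Mutual best responses: (A,X), (B,Y) → Nash equilibria.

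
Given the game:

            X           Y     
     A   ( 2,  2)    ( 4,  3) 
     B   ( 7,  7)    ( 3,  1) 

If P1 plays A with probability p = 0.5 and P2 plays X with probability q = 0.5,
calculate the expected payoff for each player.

E[P1] = 4.0, E[P2] = 3.25

Work:
E[P1] = p·q·π₁(A,X) + p·(1-q)·π₁(A,Y) + (1-p)·q·π₁(B,X) + (1-p)·(1-q)·π₁(B,Y)
= 0.5·0.5·2 + 0.5·0.5·4 + 0.5·0.5·7 + 0.5·0.5·3
= 4.0

E[P2] = 3.25 (similar calculation)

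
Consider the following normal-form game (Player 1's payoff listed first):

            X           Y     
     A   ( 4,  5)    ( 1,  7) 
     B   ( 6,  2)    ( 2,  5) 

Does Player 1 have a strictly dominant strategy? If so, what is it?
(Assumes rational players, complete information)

Yes, Player 1's strictly dominant strategy is B

Work:
A strategy strictly dominates another if it gives a strictly higher payoff against every opponent action. Compare each pair of P1's strategies column-by-column:
  A vs B: [4 vs 6, 1 vs 2] → A does not strictly dominate B (column X: 4 ≤ 6)
  B vs A: [6 vs 4, 2 vs 1] → B strictly dominates A
B strictly dominates every other strategy → strictly dominant.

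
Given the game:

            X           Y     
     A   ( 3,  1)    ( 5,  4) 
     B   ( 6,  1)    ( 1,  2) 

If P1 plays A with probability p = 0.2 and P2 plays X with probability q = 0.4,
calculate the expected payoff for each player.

E[P1] = 3.24, E[P2] = 1.84

Work:
E[P1] = p·q·π₁(A,X) + p·(1-q)·π₁(A,Y) + (1-p)·q·π₁(B,X) + (1-p)·(1-q)·π₁(B,Y)
= 0.2·0.4·3 + 0.2·0.6·5 + 0.8·0.4·6 + 0.8·0.6·1
= 3.24

E[P2] = 1.84 (similar calculation)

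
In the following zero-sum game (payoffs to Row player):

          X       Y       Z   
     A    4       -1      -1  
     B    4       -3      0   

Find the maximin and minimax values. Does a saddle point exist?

Maximin = -1, Minimax = -1, Saddle: True

Work:
Row minimums: [-1, -3] → maximin = -1
Column maximums: [4, -1, 0] → minimax = -1
Saddle point exists! Game value = -1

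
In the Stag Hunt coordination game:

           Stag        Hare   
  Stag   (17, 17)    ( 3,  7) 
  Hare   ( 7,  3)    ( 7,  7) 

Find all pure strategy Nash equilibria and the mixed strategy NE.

Pure NE: (Stag, Stag) and (Hare, Hare); Mixed NE: p = 0.2857, q = 0.2857

Work:
Check pure NE:
(Stag, Stag): (17, 17) - no unilateral deviation beneficial
(Hare, Hare): (7, 7) - no unilateral deviation beneficial
Mixed NE: P1 plays Stag with p = 0.2857, P2 plays Stag with q = 0.2857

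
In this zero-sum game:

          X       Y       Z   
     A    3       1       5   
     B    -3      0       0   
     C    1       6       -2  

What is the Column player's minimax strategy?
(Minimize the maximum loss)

Column should play X, value = 3

Work:
Column player minimizes Row's maximum payoff:
Column X: max payoff to Row = 3
Column Y: max payoff to Row = 6
Column Z: max payoff to Row = 5
Minimum is 3, achieved by column X.
Minimax strategy: X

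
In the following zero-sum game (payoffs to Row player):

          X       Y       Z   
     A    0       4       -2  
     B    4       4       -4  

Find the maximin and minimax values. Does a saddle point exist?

Maximin = -2, Minimax = -2, Saddle: True

Work:
Row minimums: [-2, -4] → maximin = -2
Column maximums: [4, 4, -2] → minimax = -2
Saddle point exists! Game value = -2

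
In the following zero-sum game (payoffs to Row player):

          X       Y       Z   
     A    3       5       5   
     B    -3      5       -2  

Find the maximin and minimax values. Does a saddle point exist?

Maximin = 3, Minimax = 3, Saddle: True

Work:
Row minimums: [3, -3] → maximin = 3
Column maximums: [3, 5, 5] → minimax = 3
Saddle point exists! Game value = 3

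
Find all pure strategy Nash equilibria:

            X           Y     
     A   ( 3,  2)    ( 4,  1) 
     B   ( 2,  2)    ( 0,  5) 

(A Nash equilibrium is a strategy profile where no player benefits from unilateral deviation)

Nash equilibrium: (A, X)

Work:
Best responses:
  P1 vs X: payoffs [3, 2] → best response A (payoff 3)
  P1 vs Y: payoffs [4, 0] → best response A (payoff 4)
  P2 vs A: payoffs [2, 1] → best response X (payoff 2)
  P2 vs B: payoffs [2, 5] → best response Y (payoff 5)
Mutual best responses: (A,X) → Nash equilibria.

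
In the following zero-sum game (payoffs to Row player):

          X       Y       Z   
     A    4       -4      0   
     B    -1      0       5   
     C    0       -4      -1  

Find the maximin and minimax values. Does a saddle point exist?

Maximin = -1, Minimax = 0, Saddle: False

Work:
Row minimums: [-4, -1, -4] → maximin = -1
Column maximums: [4, 0, 5] → minimax = 0
No saddle point (maximin ≠ minimax). Mixed strategy needed.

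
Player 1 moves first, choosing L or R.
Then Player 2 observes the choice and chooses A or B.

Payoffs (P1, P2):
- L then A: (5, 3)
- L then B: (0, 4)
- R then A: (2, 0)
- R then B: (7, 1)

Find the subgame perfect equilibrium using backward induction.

P1 plays R, P2 plays B after L and B after R; Payoff (7, 1)

Work:
Backward induction:
After L: P2 chooses B → P1 gets 0
After R: P2 chooses B → P1 gets 7
P1 chooses R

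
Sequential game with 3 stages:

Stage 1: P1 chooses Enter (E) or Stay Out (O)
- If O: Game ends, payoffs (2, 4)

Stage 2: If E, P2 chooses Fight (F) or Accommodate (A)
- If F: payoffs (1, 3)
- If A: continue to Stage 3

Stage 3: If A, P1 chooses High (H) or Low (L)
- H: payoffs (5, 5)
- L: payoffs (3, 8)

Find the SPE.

SPE: (E, A, H); Outcome (5, 5)

Work:
Stage 3: P1 chooses H (5 vs 3)
Stage 2: P2: F->3, A->5 (anticipating H). Choose A
Stage 1: P1: O->2, E->5 (anticipating A, H). Choose E
SPE path: E -> A -> H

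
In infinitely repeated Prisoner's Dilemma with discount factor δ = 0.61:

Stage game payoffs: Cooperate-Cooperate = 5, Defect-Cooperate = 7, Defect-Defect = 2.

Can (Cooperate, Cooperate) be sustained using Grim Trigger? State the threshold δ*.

δ* = 0.4; since δ = 0.61 ≥ 0.4, cooperation can be sustained

Work:
For Grim Trigger:
Cooperate forever: 5/(1-δ)
Defect then punished: 7 + 2·δ/(1-δ)
Need: 5/(1-δ) ≥ 7 + 2·δ/(1-δ)
Solving: δ ≥ (T-R)/(T-P) = (7-5)/(7-2) = 0.4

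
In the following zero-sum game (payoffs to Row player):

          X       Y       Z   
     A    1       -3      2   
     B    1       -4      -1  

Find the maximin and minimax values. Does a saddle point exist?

Maximin = -3, Minimax = -3, Saddle: True

Work:
Row minimums: [-3, -4] → maximin = -3
Column maximums: [1, -3, 2] → minimax = -3
Saddle point exists! Game value = -3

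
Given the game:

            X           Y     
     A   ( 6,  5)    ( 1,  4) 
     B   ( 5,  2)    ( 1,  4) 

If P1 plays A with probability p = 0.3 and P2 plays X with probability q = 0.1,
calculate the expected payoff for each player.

E[P1] = 1.43, E[P2] = 3.89

Work:
E[P1] = p·q·π₁(A,X) + p·(1-q)·π₁(A,Y) + (1-p)·q·π₁(B,X) + (1-p)·(1-q)·π₁(B,Y)
= 0.3·0.1·6 + 0.3·0.9·1 + 0.7·0.1·5 + 0.7·0.9·1
= 1.43

E[P2] = 3.89 (similar calculation)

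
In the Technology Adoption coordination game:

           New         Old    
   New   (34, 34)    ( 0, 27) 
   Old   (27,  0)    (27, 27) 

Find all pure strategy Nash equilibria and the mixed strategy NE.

Pure NE: (New, New) and (Old, Old); Mixed NE: p = 0.7941, q = 0.7941

Work:
Check pure NE:
(New, New): (34, 34) - no unilateral deviation beneficial
(Old, Old): (27, 27) - no unilateral deviation beneficial
Mixed NE: P1 plays New with p = 0.7941, P2 plays New with q = 0.7941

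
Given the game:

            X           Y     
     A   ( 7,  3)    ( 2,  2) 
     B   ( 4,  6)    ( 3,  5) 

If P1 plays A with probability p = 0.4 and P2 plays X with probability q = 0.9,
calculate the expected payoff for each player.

E[P1] = 4.94, E[P2] = 4.7

Work:
E[P1] = p·q·π₁(A,X) + p·(1-q)·π₁(A,Y) + (1-p)·q·π₁(B,X) + (1-p)·(1-q)·π₁(B,Y)
= 0.4·0.9·7 + 0.4·0.1·2 + 0.6·0.9·4 + 0.6·0.1·3
= 4.94

E[P2] = 4.7 (similar calculation)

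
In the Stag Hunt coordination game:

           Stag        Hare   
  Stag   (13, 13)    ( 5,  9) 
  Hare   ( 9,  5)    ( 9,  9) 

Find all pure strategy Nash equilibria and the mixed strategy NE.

Pure NE: (Stag, Stag) and (Hare, Hare); Mixed NE: p = 0.5, q = 0.5

Work:
Check pure NE:
(Stag, Stag): (13, 13) - no unilateral deviation beneficial
(Hare, Hare): (9, 9) - no unilateral deviation beneficial
Mixed NE: P1 plays Stag with p = 0.5, P2 plays Stag with q = 0.5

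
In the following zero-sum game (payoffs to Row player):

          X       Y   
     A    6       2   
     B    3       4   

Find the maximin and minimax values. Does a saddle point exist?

Maximin = 3, Minimax = 4, Saddle: False

Work:
Row minimums: [2, 3] → maximin = 3
Column maximums: [6, 4] → minimax = 4
No saddle point (maximin ≠ minimax). Mixed strategy needed.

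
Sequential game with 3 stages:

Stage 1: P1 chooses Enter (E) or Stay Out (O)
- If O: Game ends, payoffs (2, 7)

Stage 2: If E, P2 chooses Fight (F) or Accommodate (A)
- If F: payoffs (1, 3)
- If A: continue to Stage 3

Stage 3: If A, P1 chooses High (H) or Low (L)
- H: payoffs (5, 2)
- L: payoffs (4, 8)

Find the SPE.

SPE: (O, F, H); Outcome (2, 7)

Work:
Stage 3: P1 chooses H (5 vs 4)
Stage 2: P2: F->3, A->2 (anticipating H). Choose F
Stage 1: P1: O->2, E->1 (anticipating F, H). Choose O
SPE path: O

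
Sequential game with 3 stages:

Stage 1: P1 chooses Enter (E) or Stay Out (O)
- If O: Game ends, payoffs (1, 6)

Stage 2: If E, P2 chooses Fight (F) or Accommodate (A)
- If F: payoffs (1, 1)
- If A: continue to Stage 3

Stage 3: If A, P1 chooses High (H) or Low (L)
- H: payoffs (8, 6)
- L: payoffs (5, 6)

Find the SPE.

SPE: (E, A, H); Outcome (8, 6)

Work:
Stage 3: P1 chooses H (8 vs 5)
Stage 2: P2: F->1, A->6 (anticipating H). Choose A
Stage 1: P1: O->1, E->8 (anticipating A, H). Choose E
SPE path: E -> A -> H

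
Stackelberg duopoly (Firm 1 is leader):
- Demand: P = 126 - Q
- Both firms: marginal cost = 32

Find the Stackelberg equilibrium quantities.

q₁* (leader) = 47.0, q₂* (follower) = 23.5

Work:
Follower's reaction: q₂ = (a - c - q₁)/2
Leader substitutes: π₁ = q₁·(a - q₁ - (a-c-q₁)/2 - c)
FOC: q₁* = (126 - 32)/2 = 47.00
Then: q₂* = (126 - 32 - 47.0)/2 = 23.50
Leader has first-mover advantage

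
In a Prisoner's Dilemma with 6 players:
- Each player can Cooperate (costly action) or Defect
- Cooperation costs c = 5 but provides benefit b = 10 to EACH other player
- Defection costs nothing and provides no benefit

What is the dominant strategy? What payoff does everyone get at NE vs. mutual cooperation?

Dominant: Defect; NE payoff = 0; Coop payoff = 45

Work:
Defect dominates (saves cost c = 5, benefit to others is external)
NE: All defect → everyone gets 0
If all cooperate: each receives (5)×10 - 5 = 45
Social dilemma: 45 > 0 but NE gives 0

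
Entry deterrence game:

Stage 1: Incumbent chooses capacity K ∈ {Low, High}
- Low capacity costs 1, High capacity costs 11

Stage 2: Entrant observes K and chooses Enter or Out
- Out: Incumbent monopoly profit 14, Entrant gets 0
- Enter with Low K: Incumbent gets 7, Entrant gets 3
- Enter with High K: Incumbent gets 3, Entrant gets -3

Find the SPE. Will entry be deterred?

SPE: (Low, Enter|Low, Out|High); Entry not deterred. Incumbent net profit = 6, Entrant gets 3

Work:
After Low K: Entrant enters (3 > 0)
After High K: Entrant stays out (-3 < 0)
Incumbent: Low → 7−1=6, High → 14−11=3
Incumbent chooses Low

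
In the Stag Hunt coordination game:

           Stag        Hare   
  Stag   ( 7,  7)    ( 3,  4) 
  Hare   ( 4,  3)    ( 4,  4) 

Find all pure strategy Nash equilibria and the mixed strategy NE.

Pure NE: (Stag, Stag) and (Hare, Hare); Mixed NE: p = 0.25, q = 0.25

Work:
Check pure NE:
(Stag, Stag): (7, 7) - no unilateral deviation beneficial
(Hare, Hare): (4, 4) - no unilateral deviation beneficial
Mixed NE: P1 plays Stag with p = 0.25, P2 plays Stag with q = 0.25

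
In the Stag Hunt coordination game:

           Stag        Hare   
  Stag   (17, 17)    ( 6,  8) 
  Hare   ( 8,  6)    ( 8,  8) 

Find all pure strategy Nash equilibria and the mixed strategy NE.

Pure NE: (Stag, Stag) and (Hare, Hare); Mixed NE: p = 0.1818, q = 0.1818

Work:
Check pure NE:
(Stag, Stag): (17, 17) - no unilateral deviation beneficial
(Hare, Hare): (8, 8) - no unilateral deviation beneficial
Mixed NE: P1 plays Stag with p = 0.1818, P2 plays Stag with q = 0.1818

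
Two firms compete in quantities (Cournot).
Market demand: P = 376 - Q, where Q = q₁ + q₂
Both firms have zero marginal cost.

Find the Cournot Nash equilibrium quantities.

q₁* = q₂* = 125.33; P* = 125.33

Work:
Profit: π_i = P·q_i = (a - q_i - q_j)·q_i
FOC: ∂π_i/∂q_i = a - 2q_i - q_j = 0
Reaction function: q_i = (376 - q_j)/2
Symmetry: q* = 376/3 = 125.33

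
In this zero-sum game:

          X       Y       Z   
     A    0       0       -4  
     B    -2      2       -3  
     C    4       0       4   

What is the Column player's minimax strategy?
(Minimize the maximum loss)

Column should play Y, value = 2

Work:
Column player minimizes Row's maximum payoff:
Column X: max payoff to Row = 4
Column Y: max payoff to Row = 2
Column Z: max payoff to Row = 4
Minimum is 2, achieved by column Y.
Minimax strategy: Y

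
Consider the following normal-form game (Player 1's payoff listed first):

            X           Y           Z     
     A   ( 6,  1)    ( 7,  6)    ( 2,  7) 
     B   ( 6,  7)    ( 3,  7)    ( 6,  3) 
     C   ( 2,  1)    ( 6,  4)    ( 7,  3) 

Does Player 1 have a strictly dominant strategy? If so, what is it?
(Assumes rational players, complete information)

No strictly dominant strategy exists for Player 1

Work:
A strategy strictly dominates another if it gives a strictly higher payoff against every opponent action. Compare each pair of P1's strategies column-by-column:
  A vs B: [6 vs 6, 7 vs 3, 2 vs 6] → A does not strictly dominate B (column X: 6 ≤ 6)
  A vs C: [6 vs 2, 7 vs 6, 2 vs 7] → A does not strictly dominate C (column Z: 2 ≤ 7)
  B vs A: [6 vs 6, 3 vs 7, 6 vs 2] → B does not strictly dominate A (column X: 6 ≤ 6)
  B vs C: [6 vs 2, 3 vs 6, 6 vs 7] → B does not strictly dominate C (column Y: 3 ≤ 6)
  C vs A: [2 vs 6, 6 vs 7, 7 vs 2] → C does not strictly dominate A (column X: 2 ≤ 6)
  C vs B: [2 vs 6, 6 vs 3, 7 vs 6] → C does not strictly dominate B (column X: 2 ≤ 6)
No single strategy strictly dominates all others → no strictly dominant strategy.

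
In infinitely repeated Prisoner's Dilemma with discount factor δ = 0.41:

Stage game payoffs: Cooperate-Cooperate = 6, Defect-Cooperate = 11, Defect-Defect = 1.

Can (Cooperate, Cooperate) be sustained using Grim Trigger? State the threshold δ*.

δ* = 0.5; since δ = 0.41 < 0.5, cooperation cannot be sustained

Work:
For Grim Trigger:
Cooperate forever: 6/(1-δ)
Defect then punished: 11 + 1·δ/(1-δ)
Need: 6/(1-δ) ≥ 11 + 1·δ/(1-δ)
Solving: δ ≥ (T-R)/(T-P) = (11-6)/(11-1) = 0.5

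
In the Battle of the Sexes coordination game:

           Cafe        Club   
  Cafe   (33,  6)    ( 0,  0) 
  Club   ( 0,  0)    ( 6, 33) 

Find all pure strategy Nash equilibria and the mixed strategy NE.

Pure NE: (Cafe, Cafe) and (Club, Club); Mixed NE: p = 0.8462, q = 0.1538

Work:
Check pure NE:
(Cafe, Cafe): (33, 6) - no unilateral deviation beneficial
(Club, Club): (6, 33) - no unilateral deviation beneficial
Mixed NE: P1 plays Cafe with p = 0.8462, P2 plays Cafe with q = 0.1538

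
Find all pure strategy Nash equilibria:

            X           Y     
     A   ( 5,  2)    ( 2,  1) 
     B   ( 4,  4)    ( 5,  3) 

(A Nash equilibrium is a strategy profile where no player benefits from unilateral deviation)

Nash equilibrium: (A, X)

Work:
Best responses:
  P1 vs X: payoffs [5, 4] → best response A (payoff 5)
  P1 vs Y: payoffs [2, 5] → best response B (payoff 5)
  P2 vs A: payoffs [2, 1] → best response X (payoff 2)
  P2 vs B: payoffs [4, 3] → best response X (payoff 4)
Mutual best responses: (A,X) → Nash equilibria.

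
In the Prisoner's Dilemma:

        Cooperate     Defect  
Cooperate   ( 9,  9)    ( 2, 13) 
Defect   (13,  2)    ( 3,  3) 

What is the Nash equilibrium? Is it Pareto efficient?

(Defect, Defect) is NE; not Pareto efficient

Work:
Defect dominates Cooperate for both players:
If P2 cooperates: Defect (13) > Cooperate (9)
If P2 defects: Defect (3) > Cooperate (2)
NE: (Defect, Defect) with payoff (3, 3)
But (Cooperate, Cooperate) = (9, 9) Pareto dominates (3, 3)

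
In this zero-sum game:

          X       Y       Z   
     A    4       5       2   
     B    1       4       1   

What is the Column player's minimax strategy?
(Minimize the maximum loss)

Column should play Z, value = 2

Work:
Column player minimizes Row's maximum payoff:
Column X: max payoff to Row = 4
Column Y: max payoff to Row = 5
Column Z: max payoff to Row = 2
Minimum is 2, achieved by column Z.
Minimax strategy: Z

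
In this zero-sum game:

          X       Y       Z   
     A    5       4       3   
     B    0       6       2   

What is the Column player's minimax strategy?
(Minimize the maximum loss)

Column should play Z, value = 3

Work:
Column player minimizes Row's maximum payoff:
Column X: max payoff to Row = 5
Column Y: max payoff to Row = 6
Column Z: max payoff to Row = 3
Minimum is 3, achieved by column Z.
Minimax strategy: Z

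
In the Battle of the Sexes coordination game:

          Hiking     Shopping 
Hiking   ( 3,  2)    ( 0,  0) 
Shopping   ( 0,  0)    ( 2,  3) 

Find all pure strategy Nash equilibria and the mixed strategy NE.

Pure NE: (Hiking, Hiking) and (Shopping, Shopping); Mixed NE: p = 0.6, q = 0.4

Work:
Check pure NE:
(Hiking, Hiking): (3, 2) - no unilateral deviation beneficial
(Shopping, Shopping): (2, 3) - no unilateral deviation beneficial
Mixed NE: P1 plays Hiking with p = 0.6, P2 plays Hiking with q = 0.4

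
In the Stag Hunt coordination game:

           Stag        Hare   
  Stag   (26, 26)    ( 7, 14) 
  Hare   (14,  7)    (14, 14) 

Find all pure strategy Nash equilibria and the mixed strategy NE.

Pure NE: (Stag, Stag) and (Hare, Hare); Mixed NE: p = 0.3684, q = 0.3684

Work:
Check pure NE:
(Stag, Stag): (26, 26) - no unilateral deviation beneficial
(Hare, Hare): (14, 14) - no unilateral deviation beneficial
Mixed NE: P1 plays Stag with p = 0.3684, P2 plays Stag with q = 0.3684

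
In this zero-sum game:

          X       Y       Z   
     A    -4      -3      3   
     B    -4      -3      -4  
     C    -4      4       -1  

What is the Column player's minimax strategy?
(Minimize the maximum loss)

Column should play X, value = -4

Work:
Column player minimizes Row's maximum payoff:
Column X: max payoff to Row = -4
Column Y: max payoff to Row = 4
Column Z: max payoff to Row = 3
Minimum is -4, achieved by column X.
Minimax strategy: X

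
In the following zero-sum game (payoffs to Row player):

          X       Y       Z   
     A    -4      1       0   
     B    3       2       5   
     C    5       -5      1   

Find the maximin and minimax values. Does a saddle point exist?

Maximin = 2, Minimax = 2, Saddle: True

Work:
Row minimums: [-4, 2, -5] → maximin = 2
Column maximums: [5, 2, 5] → minimax = 2
Saddle point exists! Game value = 2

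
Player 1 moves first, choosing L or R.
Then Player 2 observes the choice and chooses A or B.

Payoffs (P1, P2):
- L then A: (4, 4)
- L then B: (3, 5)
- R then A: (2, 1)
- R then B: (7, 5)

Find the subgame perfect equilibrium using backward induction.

P1 plays R, P2 plays B after L and B after R; Payoff (7, 5)

Work:
Backward induction:
After L: P2 chooses B → P1 gets 3
After R: P2 chooses B → P1 gets 7
P1 chooses R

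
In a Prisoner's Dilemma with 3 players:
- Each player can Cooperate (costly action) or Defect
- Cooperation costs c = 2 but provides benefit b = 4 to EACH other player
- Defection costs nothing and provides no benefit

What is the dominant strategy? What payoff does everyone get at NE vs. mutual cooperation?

Dominant: Defect; NE payoff = 0; Coop payoff = 6

Work:
Defect dominates (saves cost c = 2, benefit to others is external)
NE: All defect → everyone gets 0
If all cooperate: each receives (2)×4 - 2 = 6
Social dilemma: 6 > 0 but NE gives 0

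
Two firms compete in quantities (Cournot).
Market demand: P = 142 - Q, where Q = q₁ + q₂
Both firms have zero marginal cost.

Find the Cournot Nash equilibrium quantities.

q₁* = q₂* = 47.33; P* = 47.33

Work:
Profit: π_i = P·q_i = (a - q_i - q_j)·q_i
FOC: ∂π_i/∂q_i = a - 2q_i - q_j = 0
Reaction function: q_i = (142 - q_j)/2
Symmetry: q* = 142/3 = 47.33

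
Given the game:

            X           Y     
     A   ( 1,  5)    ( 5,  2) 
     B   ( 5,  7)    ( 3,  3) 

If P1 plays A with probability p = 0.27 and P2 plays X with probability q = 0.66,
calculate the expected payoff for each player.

E[P1] = 3.7908, E[P2] = 5.1918

Work:
E[P1] = p·q·π₁(A,X) + p·(1-q)·π₁(A,Y) + (1-p)·q·π₁(B,X) + (1-p)·(1-q)·π₁(B,Y)
= 0.27·0.66·1 + 0.27·0.34·5 + 0.73·0.66·5 + 0.73·0.34·3
= 3.7908

E[P2] = 5.1918 (similar calculation)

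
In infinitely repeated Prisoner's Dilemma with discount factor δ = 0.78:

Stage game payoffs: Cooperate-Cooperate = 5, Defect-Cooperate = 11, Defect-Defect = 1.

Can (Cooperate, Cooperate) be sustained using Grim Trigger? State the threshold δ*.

δ* = 0.6; since δ = 0.78 ≥ 0.6, cooperation can be sustained

Work:
For Grim Trigger:
Cooperate forever: 5/(1-δ)
Defect then punished: 11 + 1·δ/(1-δ)
Need: 5/(1-δ) ≥ 11 + 1·δ/(1-δ)
Solving: δ ≥ (T-R)/(T-P) = (11-5)/(11-1) = 0.6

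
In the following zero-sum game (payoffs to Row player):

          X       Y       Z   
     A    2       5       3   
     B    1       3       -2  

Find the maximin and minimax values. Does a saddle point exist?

Maximin = 2, Minimax = 2, Saddle: True

Work:
Row minimums: [2, -2] → maximin = 2
Column maximums: [2, 5, 3] → minimax = 2
Saddle point exists! Game value = 2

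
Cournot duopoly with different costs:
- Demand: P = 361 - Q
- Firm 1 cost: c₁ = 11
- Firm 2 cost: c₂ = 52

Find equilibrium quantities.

q₁* = 130.33, q₂* = 89.33

Work:
Reaction: q₁ = (361 - 11 - q₂)/2
Reaction: q₂ = (361 - 52 - q₁)/2
Solve simultaneously:
q₁* = (361 - 2×11 + 52)/3 = 130.33
q₂* = (361 - 2×52 + 11)/3 = 89.33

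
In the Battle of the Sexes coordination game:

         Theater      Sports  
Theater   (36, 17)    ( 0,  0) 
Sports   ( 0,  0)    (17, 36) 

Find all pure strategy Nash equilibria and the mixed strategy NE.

Pure NE: (Theater, Theater) and (Sports, Sports); Mixed NE: p = 0.6792, q = 0.3208

Work:
Check pure NE:
(Theater, Theater): (36, 17) - no unilateral deviation beneficial
(Sports, Sports): (17, 36) - no unilateral deviation beneficial
Mixed NE: P1 plays Theater with p = 0.6792, P2 plays Theater with q = 0.3208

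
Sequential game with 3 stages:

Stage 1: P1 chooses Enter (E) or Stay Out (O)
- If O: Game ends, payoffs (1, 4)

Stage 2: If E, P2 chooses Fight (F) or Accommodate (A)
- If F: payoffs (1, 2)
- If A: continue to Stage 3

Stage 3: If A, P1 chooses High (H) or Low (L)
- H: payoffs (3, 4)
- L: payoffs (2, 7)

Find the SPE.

SPE: (E, A, H); Outcome (3, 4)

Work:
Stage 3: P1 chooses H (3 vs 2)
Stage 2: P2: F->2, A->4 (anticipating H). Choose A
Stage 1: P1: O->1, E->3 (anticipating A, H). Choose E
SPE path: E -> A -> H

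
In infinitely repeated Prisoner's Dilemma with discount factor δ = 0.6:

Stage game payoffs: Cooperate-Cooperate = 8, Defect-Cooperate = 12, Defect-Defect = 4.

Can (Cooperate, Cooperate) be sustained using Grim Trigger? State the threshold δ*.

δ* = 0.5; since δ = 0.6 ≥ 0.5, cooperation can be sustained

Work:
For Grim Trigger:
Cooperate forever: 8/(1-δ)
Defect then punished: 12 + 4·δ/(1-δ)
Need: 8/(1-δ) ≥ 12 + 4·δ/(1-δ)
Solving: δ ≥ (T-R)/(T-P) = (12-8)/(12-4) = 0.5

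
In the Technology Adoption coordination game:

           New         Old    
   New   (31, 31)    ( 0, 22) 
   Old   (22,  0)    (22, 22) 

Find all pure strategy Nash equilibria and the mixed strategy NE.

Pure NE: (New, New) and (Old, Old); Mixed NE: p = 0.7097, q = 0.7097

Work:
Check pure NE:
(New, New): (31, 31) - no unilateral deviation beneficial
(Old, Old): (22, 22) - no unilateral deviation beneficial
Mixed NE: P1 plays New with p = 0.7097, P2 plays New with q = 0.7097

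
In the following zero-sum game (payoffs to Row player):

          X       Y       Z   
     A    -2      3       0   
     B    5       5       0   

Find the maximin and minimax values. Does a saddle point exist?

Maximin = 0, Minimax = 0, Saddle: True

Work:
Row minimums: [-2, 0] → maximin = 0
Column maximums: [5, 5, 0] → minimax = 0
Saddle point exists! Game value = 0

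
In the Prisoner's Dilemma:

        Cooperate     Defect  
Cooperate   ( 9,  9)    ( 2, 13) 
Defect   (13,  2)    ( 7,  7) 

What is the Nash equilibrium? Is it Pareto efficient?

(Defect, Defect) is NE; not Pareto efficient

Work:
Defect dominates Cooperate for both players:
If P2 cooperates: Defect (13) > Cooperate (9)
If P2 defects: Defect (7) > Cooperate (2)
NE: (Defect, Defect) with payoff (7, 7)
But (Cooperate, Cooperate) = (9, 9) Pareto dominates (7, 7)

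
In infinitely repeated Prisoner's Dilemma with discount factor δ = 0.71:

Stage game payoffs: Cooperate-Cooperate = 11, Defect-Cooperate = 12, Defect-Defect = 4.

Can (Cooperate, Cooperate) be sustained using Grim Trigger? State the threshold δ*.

δ* = 0.125; since δ = 0.71 ≥ 0.125, cooperation can be sustained

Work:
For Grim Trigger:
Cooperate forever: 11/(1-δ)
Defect then punished: 12 + 4·δ/(1-δ)
Need: 11/(1-δ) ≥ 12 + 4·δ/(1-δ)
Solving: δ ≥ (T-R)/(T-P) = (12-11)/(12-4) = 0.125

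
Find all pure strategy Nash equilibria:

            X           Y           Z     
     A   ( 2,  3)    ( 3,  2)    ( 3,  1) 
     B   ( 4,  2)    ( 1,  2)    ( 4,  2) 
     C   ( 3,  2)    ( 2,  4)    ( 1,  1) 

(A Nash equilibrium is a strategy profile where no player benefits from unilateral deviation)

Nash equilibrium: (B, X), (B, Z)

Work:
Best responses:
  P1 vs X: payoffs [2, 4, 3] → best response B (payoff 4)
  P1 vs Y: payoffs [3, 1, 2] → best response A (payoff 3)
  P1 vs Z: payoffs [3, 4, 1] → best response B (payoff 4)
  P2 vs A: payoffs [3, 2, 1] → best response X (payoff 3)
  P2 vs B: payoffs [2, 2, 2] → best response X/Y/Z (payoff 2)
  P2 vs C: payoffs [2, 4, 1] → best response Y (payoff 4)
Mutual best responses: (B,X), (B,Z) → Nash equilibria.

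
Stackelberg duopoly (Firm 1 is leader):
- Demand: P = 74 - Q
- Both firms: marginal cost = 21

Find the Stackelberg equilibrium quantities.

q₁* (leader) = 26.5, q₂* (follower) = 13.25

Work:
Follower's reaction: q₂ = (a - c - q₁)/2
Leader substitutes: π₁ = q₁·(a - q₁ - (a-c-q₁)/2 - c)
FOC: q₁* = (74 - 21)/2 = 26.50
Then: q₂* = (74 - 21 - 26.5)/2 = 13.25
Leader has first-mover advantage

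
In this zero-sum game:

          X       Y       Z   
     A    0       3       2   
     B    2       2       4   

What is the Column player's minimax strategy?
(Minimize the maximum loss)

Column should play X, value = 2

Work:
Column player minimizes Row's maximum payoff:
Column X: max payoff to Row = 2
Column Y: max payoff to Row = 3
Column Z: max payoff to Row = 4
Minimum is 2, achieved by column X.
Minimax strategy: X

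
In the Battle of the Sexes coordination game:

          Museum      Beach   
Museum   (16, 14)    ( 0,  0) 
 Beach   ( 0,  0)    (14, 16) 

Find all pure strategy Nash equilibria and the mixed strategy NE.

Pure NE: (Museum, Museum) and (Beach, Beach); Mixed NE: p = 0.5333, q = 0.4667

Work:
Check pure NE:
(Museum, Museum): (16, 14) - no unilateral deviation beneficial
(Beach, Beach): (14, 16) - no unilateral deviation beneficial
Mixed NE: P1 plays Museum with p = 0.5333, P2 plays Museum with q = 0.4667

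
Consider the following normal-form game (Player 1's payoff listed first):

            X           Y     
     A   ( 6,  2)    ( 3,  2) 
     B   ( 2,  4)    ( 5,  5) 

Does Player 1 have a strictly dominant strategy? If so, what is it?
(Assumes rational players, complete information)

No strictly dominant strategy exists for Player 1

Work:
A strategy strictly dominates another if it gives a strictly higher payoff against every opponent action. Compare each pair of P1's strategies column-by-column:
  A vs B: [6 vs 2, 3 vs 5] → A does not strictly dominate B (column Y: 3 ≤ 5)
  B vs A: [2 vs 6, 5 vs 3] → B does not strictly dominate A (column X: 2 ≤ 6)
No single strategy strictly dominates all others → no strictly dominant strategy.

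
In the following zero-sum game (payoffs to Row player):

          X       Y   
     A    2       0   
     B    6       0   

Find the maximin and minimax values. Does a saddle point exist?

Maximin = 0, Minimax = 0, Saddle: True

Work:
Row minimums: [0, 0] → maximin = 0
Column maximums: [6, 0] → minimax = 0
Saddle point exists! Game value = 0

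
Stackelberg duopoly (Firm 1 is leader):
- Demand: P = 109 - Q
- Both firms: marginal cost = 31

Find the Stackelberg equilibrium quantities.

q₁* (leader) = 39.0, q₂* (follower) = 19.5

Work:
Follower's reaction: q₂ = (a - c - q₁)/2
Leader substitutes: π₁ = q₁·(a - q₁ - (a-c-q₁)/2 - c)
FOC: q₁* = (109 - 31)/2 = 39.00
Then: q₂* = (109 - 31 - 39.0)/2 = 19.50
Leader has first-mover advantage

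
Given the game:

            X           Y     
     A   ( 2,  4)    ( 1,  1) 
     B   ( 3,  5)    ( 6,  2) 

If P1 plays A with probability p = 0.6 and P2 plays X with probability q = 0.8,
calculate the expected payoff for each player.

E[P1] = 2.52, E[P2] = 3.8

Work:
E[P1] = p·q·π₁(A,X) + p·(1-q)·π₁(A,Y) + (1-p)·q·π₁(B,X) + (1-p)·(1-q)·π₁(B,Y)
= 0.6·0.8·2 + 0.6·0.2·1 + 0.4·0.8·3 + 0.4·0.2·6
= 2.52

E[P2] = 3.8 (similar calculation)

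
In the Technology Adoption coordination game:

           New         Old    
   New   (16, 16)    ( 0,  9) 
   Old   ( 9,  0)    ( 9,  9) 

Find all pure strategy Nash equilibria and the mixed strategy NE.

Pure NE: (New, New) and (Old, Old); Mixed NE: p = 0.5625, q = 0.5625

Work:
Check pure NE:
(New, New): (16, 16) - no unilateral deviation beneficial
(Old, Old): (9, 9) - no unilateral deviation beneficial
Mixed NE: P1 plays New with p = 0.5625, P2 plays New with q = 0.5625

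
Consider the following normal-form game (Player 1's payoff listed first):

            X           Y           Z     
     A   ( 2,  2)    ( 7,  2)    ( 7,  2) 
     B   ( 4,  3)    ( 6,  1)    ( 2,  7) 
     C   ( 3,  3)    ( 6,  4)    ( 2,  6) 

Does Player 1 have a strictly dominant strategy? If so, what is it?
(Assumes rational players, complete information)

No strictly dominant strategy exists for Player 1

Work:
A strategy strictly dominates another if it gives a strictly higher payoff against every opponent action. Compare each pair of P1's strategies column-by-column:
  A vs B: [2 vs 4, 7 vs 6, 7 vs 2] → A does not strictly dominate B (column X: 2 ≤ 4)
  A vs C: [2 vs 3, 7 vs 6, 7 vs 2] → A does not strictly dominate C (column X: 2 ≤ 3)
  B vs A: [4 vs 2, 6 vs 7, 2 vs 7] → B does not strictly dominate A (column Y: 6 ≤ 7)
  B vs C: [4 vs 3, 6 vs 6, 2 vs 2] → B does not strictly dominate C (column Y: 6 ≤ 6)
  C vs A: [3 vs 2, 6 vs 7, 2 vs 7] → C does not strictly dominate A (column Y: 6 ≤ 7)
  C vs B: [3 vs 4, 6 vs 6, 2 vs 2] → C does not strictly dominate B (column X: 3 ≤ 4)
No single strategy strictly dominates all others → no strictly dominant strategy.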